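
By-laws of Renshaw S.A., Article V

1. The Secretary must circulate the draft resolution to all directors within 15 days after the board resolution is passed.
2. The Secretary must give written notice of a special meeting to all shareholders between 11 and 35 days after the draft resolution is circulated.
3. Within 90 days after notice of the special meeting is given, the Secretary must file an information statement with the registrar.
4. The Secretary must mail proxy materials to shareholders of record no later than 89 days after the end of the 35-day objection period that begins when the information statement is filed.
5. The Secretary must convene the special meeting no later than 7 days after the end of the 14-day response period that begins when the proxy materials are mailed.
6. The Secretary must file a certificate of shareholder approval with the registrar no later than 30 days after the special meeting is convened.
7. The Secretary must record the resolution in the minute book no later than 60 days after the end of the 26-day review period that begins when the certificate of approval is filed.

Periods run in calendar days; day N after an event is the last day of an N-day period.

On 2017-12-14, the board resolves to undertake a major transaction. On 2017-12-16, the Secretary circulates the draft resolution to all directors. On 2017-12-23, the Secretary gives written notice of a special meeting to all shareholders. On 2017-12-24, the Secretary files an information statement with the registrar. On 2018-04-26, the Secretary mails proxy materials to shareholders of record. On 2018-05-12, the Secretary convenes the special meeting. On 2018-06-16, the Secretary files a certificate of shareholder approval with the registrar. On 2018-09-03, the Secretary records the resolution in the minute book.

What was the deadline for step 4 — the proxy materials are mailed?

The information statement is filed on 2017-12-24; the 35-day objection period therefore ends 2018-01-28, and step 4 runs from that date. 89 days after 2018-01-28 is 2018-04-27.

2018-04-27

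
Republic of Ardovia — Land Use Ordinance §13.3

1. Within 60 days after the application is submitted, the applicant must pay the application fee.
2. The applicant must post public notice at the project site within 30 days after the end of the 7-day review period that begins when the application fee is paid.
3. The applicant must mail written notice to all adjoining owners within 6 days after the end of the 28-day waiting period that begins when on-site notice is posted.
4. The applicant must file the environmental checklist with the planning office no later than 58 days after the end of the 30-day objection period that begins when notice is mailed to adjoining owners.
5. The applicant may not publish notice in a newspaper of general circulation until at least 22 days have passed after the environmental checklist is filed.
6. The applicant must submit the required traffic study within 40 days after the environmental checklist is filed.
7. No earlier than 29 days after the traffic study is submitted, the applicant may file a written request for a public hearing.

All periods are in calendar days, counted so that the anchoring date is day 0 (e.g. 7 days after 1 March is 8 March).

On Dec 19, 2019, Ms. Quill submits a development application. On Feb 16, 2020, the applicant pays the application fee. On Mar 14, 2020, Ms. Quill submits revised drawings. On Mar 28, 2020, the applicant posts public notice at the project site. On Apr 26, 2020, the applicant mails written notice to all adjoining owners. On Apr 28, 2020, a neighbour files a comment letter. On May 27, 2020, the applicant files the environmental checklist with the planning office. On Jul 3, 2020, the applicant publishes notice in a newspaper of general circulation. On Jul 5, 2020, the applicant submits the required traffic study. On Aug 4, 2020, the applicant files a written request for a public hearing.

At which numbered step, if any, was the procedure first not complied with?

Step 2

Step 1: 60 days after Dec 19, 2019 (when the application is submitted) is Feb 17, 2020; done Feb 16, 2020 — timely.
Step 2: 30 days after Feb 23, 2020 (end of the 7-day review period, which began when the application fee is paid on Feb 16, 2020) is Mar 24, 2020; not done until Mar 28, 2020, 4 days after the deadline.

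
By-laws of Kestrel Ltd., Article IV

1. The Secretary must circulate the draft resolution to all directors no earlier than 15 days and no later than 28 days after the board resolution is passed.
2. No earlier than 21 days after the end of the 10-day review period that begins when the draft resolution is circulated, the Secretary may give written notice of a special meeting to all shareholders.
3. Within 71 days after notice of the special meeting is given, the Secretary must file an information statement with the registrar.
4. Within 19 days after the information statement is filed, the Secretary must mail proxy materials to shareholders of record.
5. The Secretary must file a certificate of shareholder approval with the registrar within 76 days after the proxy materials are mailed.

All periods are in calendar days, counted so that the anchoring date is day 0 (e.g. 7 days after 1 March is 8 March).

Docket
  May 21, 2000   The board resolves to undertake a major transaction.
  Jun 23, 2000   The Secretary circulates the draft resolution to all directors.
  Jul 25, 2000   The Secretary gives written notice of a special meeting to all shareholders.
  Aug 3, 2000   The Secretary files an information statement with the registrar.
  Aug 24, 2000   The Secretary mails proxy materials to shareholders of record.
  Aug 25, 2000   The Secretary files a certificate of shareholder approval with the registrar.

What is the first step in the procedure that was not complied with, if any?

Step 1

Step 1 — 15 and 28 days from May 21, 2000 (when the board resolution is passed) are Jun 5, 2000 and Jun 18, 2000 respectively; Jun 23, 2000 is 5 days past the end of the window.
The analysis stops there.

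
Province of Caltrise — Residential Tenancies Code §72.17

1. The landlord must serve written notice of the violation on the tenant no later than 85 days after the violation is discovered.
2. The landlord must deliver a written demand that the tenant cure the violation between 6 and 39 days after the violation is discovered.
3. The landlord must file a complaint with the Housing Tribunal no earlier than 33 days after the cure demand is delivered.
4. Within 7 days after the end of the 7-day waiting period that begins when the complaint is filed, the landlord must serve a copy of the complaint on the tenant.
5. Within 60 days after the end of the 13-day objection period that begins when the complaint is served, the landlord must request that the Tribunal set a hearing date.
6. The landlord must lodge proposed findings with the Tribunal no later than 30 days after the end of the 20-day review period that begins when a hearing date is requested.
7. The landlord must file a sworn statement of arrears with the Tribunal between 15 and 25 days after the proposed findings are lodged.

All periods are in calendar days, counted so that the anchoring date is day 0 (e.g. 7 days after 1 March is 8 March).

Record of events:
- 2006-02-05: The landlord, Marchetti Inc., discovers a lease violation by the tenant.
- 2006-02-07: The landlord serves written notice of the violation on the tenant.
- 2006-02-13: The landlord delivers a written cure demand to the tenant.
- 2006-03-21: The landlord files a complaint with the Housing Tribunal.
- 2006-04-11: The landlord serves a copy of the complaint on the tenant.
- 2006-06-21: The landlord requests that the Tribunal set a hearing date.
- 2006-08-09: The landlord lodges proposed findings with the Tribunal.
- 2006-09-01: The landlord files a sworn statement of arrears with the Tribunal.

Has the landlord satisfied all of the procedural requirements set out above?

Step 1: 85 days after 2006-02-05 (when the violation is discovered) is 2006-05-01; done 2006-02-07 — timely.
Step 2: the window is 6–39 days after 2006-02-05 (when the violation is discovered), so 2006-02-11 through 2006-03-16; done 2006-02-13, which is between those dates.
Step 3: the earliest permitted date is 33 days after 2006-02-13 (when the cure demand is delivered), i.e. 2006-03-18; done 2006-03-21, after the minimum wait.
Step 4: 7 days after 2006-03-28 (end of the 7-day waiting period, which began when the complaint is filed on 2006-03-21) is 2006-04-04; done 2006-04-11 — 7 days late.
Later steps need not be reached.

No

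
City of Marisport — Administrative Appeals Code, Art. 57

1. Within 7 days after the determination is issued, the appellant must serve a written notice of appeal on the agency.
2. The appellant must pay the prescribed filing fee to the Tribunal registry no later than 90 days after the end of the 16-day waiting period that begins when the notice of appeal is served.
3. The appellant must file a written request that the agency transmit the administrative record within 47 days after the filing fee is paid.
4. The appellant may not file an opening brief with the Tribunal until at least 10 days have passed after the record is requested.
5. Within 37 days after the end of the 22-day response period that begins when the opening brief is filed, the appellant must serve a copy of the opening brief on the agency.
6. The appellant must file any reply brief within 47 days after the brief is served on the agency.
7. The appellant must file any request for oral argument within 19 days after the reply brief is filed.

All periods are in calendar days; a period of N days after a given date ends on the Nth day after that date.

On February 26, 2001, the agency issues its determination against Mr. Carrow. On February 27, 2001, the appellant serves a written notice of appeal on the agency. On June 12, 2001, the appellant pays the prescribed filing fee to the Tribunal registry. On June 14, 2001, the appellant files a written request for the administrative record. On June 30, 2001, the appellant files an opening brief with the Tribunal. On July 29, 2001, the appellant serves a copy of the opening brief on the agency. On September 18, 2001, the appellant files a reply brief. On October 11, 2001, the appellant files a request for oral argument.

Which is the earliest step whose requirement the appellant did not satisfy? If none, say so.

Step 6

Step 1: 7 days after February 26, 2001 (when the determination is issued) is March 5, 2001; February 27, 2001 is within that limit.
Step 2: 90 days after March 15, 2001 (end of the 16-day waiting period, which began when the notice of appeal is served on February 27, 2001) is June 13, 2001; done June 12, 2001 — timely.
Step 3: 47 days after June 12, 2001 (when the filing fee is paid) is July 29, 2001; completed June 14, 2001, before the deadline.
Step 4: the earliest permitted date is 10 days after June 14, 2001 (when the record is requested), i.e. June 24, 2001; June 30, 2001 is on or after that date.
Step 5: 37 days after July 22, 2001 (end of the 22-day response period, which began when the opening brief is filed on June 30, 2001) is August 28, 2001; done July 29, 2001 — timely.
Step 6: 47 days after July 29, 2001 (when the brief is served on the agency) is September 14, 2001; not done until September 18, 2001, 4 days after the deadline.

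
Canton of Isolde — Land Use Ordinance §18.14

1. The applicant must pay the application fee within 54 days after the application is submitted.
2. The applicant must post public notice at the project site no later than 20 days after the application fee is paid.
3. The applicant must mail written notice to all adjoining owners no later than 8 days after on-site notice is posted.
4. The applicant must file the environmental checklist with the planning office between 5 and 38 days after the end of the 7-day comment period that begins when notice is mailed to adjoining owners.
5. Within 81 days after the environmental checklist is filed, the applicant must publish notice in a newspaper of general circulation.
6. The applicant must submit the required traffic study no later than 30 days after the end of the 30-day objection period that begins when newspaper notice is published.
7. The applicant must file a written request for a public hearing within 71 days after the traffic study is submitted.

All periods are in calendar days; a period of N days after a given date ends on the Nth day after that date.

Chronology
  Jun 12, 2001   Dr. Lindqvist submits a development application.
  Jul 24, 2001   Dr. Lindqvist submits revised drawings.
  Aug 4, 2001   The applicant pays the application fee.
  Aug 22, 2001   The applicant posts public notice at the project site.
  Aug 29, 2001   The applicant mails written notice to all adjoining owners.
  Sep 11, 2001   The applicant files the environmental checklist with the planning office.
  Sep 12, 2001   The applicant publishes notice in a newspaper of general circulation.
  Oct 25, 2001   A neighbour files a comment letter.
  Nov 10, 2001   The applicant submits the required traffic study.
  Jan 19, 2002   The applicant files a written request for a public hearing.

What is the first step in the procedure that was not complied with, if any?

None — every step was satisfied

(1) due by Jun 12, 2001 + 54 days = Aug 5, 2001; completed Aug 4, 2001, before the deadline.
(2) due by Aug 4, 2001 + 20 days = Aug 24, 2001; completed Aug 22, 2001, before the deadline.
(3) due by Aug 22, 2001 + 8 days = Aug 30, 2001; completed Aug 29, 2001, before the deadline.
(4) the permitted window runs from Sep 5, 2001 + 5 = Sep 10, 2001 to Sep 5, 2001 + 38 = Oct 13, 2001; done Sep 11, 2001, which is between those dates.
(5) due by Sep 11, 2001 + 81 days = Dec 1, 2001; completed Sep 12, 2001, before the deadline.
(6) due by Oct 12, 2001 + 30 days = Nov 11, 2001; completed Nov 10, 2001, before the deadline.
(7) due by Nov 10, 2001 + 71 days = Jan 20, 2002; Jan 19, 2002 is within that limit.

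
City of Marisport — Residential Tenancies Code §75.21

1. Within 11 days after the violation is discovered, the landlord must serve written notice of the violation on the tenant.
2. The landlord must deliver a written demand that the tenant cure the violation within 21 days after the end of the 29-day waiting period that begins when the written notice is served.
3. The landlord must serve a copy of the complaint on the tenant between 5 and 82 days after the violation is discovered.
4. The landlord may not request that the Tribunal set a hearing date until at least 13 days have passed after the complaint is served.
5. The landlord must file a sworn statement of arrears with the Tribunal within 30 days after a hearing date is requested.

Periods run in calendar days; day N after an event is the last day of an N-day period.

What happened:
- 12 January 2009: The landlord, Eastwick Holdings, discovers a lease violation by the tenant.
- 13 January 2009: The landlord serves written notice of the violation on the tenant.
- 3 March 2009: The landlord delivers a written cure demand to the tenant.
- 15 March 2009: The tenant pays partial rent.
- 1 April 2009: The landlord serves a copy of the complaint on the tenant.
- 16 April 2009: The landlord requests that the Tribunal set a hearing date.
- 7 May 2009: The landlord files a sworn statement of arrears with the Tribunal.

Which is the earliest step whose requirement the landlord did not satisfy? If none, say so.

None — every step was satisfied

Step 1: 11 days after 12 January 2009 (when the violation is discovered) is 23 January 2009; 13 January 2009 is within that limit.
Step 2: 21 days after 11 February 2009 (end of the 29-day waiting period, which began when the written notice is served on 13 January 2009) is 4 March 2009; done 3 March 2009 — timely.
Step 3: the window is 5–82 days after 12 January 2009 (when the violation is discovered), so 17 January 2009 through 4 April 2009; done 1 April 2009, which is between those dates.
Step 4: the earliest permitted date is 13 days after 1 April 2009 (when the complaint is served), i.e. 14 April 2009; done 16 April 2009 — permitted.
Step 5: 30 days after 16 April 2009 (when a hearing date is requested) is 16 May 2009; done 7 May 2009 — timely.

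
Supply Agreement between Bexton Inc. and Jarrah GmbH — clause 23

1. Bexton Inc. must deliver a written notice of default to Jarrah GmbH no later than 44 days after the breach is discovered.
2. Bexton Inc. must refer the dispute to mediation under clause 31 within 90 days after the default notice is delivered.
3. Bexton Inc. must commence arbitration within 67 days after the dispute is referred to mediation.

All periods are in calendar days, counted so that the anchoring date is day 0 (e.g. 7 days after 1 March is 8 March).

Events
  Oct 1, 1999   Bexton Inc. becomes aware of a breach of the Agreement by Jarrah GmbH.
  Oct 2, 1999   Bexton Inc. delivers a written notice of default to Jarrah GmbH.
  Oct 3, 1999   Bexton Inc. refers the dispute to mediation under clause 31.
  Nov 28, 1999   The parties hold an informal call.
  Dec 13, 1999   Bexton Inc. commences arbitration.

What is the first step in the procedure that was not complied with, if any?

Step 3

Step 1 — counting 44 days from Oct 1, 1999 (when the breach is discovered) gives a deadline of Nov 14, 1999; completed Oct 2, 1999, before the deadline.
Step 2 — counting 90 days from Oct 2, 1999 (when the default notice is delivered) gives a deadline of Dec 31, 1999; Oct 3, 1999 is within that limit.
Step 3 — counting 67 days from Oct 3, 1999 (when the dispute is referred to mediation) gives a deadline of Dec 9, 1999; Dec 13, 1999 misses that deadline by 4 days.
The analysis stops there.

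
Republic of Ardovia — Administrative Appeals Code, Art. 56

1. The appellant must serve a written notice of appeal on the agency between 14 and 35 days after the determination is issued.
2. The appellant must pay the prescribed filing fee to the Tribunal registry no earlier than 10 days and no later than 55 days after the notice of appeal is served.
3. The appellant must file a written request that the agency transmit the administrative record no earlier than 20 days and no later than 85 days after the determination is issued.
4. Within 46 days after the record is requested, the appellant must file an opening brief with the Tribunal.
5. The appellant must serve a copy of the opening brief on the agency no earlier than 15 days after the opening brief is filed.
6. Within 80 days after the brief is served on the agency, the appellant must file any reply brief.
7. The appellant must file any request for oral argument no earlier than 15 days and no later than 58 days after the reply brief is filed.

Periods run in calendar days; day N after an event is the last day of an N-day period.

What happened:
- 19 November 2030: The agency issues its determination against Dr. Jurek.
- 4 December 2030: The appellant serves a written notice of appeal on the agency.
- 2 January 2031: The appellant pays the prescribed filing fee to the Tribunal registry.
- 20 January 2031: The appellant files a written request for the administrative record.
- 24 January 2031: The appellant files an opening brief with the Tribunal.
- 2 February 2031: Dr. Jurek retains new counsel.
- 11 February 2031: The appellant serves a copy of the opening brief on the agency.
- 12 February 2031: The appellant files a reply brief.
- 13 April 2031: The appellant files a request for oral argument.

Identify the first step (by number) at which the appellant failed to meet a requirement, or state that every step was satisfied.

Step 1: the window is 14–35 days after 19 November 2030 (when the determination is issued), so 3 December 2030 through 24 December 2030; done 4 December 2030 — within the window.
Step 2: the window is 10–55 days after 4 December 2030 (when the notice of appeal is served), so 14 December 2030 through 28 January 2031; done 2 January 2031 — within the window.
Step 3: the window is 20–85 days after 19 November 2030 (when the determination is issued), so 9 December 2030 through 12 February 2031; done 20 January 2031 — within the window.
Step 4: 46 days after 20 January 2031 (when the record is requested) is 7 March 2031; 24 January 2031 is within that limit.
Step 5: the earliest permitted date is 15 days after 24 January 2031 (when the opening brief is filed), i.e. 8 February 2031; 11 February 2031 is on or after that date.
Step 6: 80 days after 11 February 2031 (when the brief is served on the agency) is 2 May 2031; 12 February 2031 is within that limit.
Step 7: the window is 15–58 days after 12 February 2031 (when the reply brief is filed), so 27 February 2031 through 11 April 2031; done 13 April 2031 — 2 days after the window closed.
The procedure was therefore not followed at step 7.

Step 7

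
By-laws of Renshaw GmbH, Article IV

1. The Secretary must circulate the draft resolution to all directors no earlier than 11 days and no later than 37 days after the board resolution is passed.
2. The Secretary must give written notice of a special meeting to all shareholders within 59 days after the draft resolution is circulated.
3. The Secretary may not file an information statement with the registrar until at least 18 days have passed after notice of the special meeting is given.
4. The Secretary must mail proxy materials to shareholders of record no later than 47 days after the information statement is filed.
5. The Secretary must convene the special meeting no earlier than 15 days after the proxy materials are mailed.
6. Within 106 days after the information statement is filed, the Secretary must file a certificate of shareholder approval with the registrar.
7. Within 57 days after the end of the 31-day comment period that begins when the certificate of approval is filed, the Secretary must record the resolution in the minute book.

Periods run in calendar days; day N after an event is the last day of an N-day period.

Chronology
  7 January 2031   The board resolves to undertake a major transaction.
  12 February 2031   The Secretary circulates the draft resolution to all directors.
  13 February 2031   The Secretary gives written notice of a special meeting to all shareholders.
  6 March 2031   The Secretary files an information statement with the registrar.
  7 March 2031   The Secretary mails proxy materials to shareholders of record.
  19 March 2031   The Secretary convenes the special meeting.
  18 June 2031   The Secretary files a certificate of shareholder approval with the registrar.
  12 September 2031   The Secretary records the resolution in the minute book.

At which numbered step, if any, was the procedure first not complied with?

Step 1 — 11 and 37 days from 7 January 2031 (when the board resolution is passed) are 18 January 2031 and 13 February 2031 respectively; done 12 February 2031, which is between those dates.
Step 2 — counting 59 days from 12 February 2031 (when the draft resolution is circulated) gives a deadline of 12 April 2031; done 13 February 2031 — timely.
Step 3 — must wait 18 days from 13 February 2031 (when notice of the special meeting is given), so not before 3 March 2031; done 6 March 2031, after the minimum wait.
Step 4 — counting 47 days from 6 March 2031 (when the information statement is filed) gives a deadline of 22 April 2031; 7 March 2031 is within that limit.
Step 5 — must wait 15 days from 7 March 2031 (when the proxy materials are mailed), so not before 22 March 2031; acted on 19 March 2031, 3 days prematurely.
That is the first point of non-compliance.

Step 5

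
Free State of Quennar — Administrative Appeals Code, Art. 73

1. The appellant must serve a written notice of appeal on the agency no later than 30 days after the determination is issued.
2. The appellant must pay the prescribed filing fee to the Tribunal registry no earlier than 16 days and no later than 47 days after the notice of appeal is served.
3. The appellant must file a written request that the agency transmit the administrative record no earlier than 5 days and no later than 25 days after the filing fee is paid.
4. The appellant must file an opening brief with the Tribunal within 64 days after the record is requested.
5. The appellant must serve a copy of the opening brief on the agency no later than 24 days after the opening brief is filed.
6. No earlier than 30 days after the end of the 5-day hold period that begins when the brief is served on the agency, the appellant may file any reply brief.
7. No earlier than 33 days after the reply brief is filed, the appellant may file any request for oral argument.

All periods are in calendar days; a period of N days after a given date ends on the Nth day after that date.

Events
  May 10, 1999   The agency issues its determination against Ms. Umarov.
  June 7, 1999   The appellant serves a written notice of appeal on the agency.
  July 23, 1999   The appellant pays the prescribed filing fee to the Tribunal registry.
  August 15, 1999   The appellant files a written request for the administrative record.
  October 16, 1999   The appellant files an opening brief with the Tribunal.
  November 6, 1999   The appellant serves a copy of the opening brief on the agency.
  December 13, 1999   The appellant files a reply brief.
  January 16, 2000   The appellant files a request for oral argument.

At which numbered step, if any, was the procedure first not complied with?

None — every step was satisfied

Step 1: 30 days after May 10, 1999 (when the determination is issued) is June 9, 1999; completed June 7, 1999, before the deadline.
Step 2: the window is 16–47 days after June 7, 1999 (when the notice of appeal is served), so June 23, 1999 through July 24, 1999; July 23, 1999 falls inside that range.
Step 3: the window is 5–25 days after July 23, 1999 (when the filing fee is paid), so July 28, 1999 through August 17, 1999; August 15, 1999 falls inside that range.
Step 4: 64 days after August 15, 1999 (when the record is requested) is October 18, 1999; October 16, 1999 is within that limit.
Step 5: 24 days after October 16, 1999 (when the opening brief is filed) is November 9, 1999; November 6, 1999 is within that limit.
Step 6: the earliest permitted date is 30 days after November 11, 1999 (end of the 5-day hold period, which began when the brief is served on the agency on November 6, 1999), i.e. December 11, 1999; December 13, 1999 is on or after that date.
Step 7: the earliest permitted date is 33 days after December 13, 1999 (when the reply brief is filed), i.e. January 15, 2000; done January 16, 2000 — permitted.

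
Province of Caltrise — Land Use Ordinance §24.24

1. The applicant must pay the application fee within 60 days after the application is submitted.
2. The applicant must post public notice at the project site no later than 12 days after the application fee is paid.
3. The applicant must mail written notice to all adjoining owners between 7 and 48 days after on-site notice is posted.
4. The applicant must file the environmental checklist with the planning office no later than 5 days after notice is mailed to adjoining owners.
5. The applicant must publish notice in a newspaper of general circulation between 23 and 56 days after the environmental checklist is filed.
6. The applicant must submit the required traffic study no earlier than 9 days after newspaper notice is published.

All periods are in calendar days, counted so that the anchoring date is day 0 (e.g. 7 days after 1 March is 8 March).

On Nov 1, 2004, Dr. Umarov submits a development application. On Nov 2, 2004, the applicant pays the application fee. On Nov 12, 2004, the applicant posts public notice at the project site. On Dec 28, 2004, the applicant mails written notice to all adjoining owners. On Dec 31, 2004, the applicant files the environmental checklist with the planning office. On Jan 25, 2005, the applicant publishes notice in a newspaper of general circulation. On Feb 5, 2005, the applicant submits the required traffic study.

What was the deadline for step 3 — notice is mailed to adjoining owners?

Dec 30, 2004

Step 3 runs from Nov 12, 2004, when on-site notice is posted. The window is 7–48 days after Nov 12, 2004; it closes on Dec 30, 2004.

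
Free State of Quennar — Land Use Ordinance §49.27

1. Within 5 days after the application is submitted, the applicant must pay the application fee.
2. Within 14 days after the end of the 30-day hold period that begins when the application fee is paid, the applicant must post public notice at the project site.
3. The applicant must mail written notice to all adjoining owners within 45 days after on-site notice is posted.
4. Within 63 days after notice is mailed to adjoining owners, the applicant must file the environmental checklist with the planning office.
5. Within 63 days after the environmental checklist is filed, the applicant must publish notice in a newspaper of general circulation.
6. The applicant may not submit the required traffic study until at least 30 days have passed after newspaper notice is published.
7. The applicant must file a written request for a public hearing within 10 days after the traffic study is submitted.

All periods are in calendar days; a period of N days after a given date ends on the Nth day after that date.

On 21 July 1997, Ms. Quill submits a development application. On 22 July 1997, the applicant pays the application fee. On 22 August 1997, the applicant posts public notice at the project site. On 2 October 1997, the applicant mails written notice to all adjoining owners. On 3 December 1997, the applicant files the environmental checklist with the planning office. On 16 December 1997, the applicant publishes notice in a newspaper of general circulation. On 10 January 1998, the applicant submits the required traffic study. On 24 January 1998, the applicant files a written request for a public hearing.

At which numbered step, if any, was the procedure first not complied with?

Step 6

(1) due by 21 July 1997 + 5 days = 26 July 1997; 22 July 1997 is within that limit.
(2) due by 21 August 1997 + 14 days = 4 September 1997; done 22 August 1997 — timely.
(3) due by 22 August 1997 + 45 days = 6 October 1997; 2 October 1997 is within that limit.
(4) due by 2 October 1997 + 63 days = 4 December 1997; 3 December 1997 is within that limit.
(5) due by 3 December 1997 + 63 days = 4 February 1998; done 16 December 1997 — timely.
(6) permitted from 16 December 1997 + 30 days = 15 January 1998 onward; acted on 10 January 1998, 5 days prematurely.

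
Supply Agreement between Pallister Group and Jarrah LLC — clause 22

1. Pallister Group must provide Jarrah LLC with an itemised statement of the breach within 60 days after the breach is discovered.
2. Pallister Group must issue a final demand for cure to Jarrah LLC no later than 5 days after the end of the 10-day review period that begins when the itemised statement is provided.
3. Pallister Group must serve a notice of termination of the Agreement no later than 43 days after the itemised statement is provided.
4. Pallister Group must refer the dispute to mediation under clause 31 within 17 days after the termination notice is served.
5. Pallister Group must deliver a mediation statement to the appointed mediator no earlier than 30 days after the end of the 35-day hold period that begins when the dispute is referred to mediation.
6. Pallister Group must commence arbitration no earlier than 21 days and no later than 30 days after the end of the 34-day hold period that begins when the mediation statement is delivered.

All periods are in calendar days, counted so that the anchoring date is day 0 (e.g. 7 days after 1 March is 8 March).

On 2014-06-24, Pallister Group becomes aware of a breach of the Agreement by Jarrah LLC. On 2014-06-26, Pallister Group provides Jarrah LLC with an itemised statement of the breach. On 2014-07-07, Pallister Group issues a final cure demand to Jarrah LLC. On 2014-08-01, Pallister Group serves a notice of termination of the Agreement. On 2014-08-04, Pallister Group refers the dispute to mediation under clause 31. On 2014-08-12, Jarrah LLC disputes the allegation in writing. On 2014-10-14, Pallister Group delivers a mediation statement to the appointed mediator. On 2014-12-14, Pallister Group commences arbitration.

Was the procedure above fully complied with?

(1) due by 2014-06-24 + 60 days = 2014-08-23; completed 2014-06-26, before the deadline.
(2) due by 2014-07-06 + 5 days = 2014-07-11; 2014-07-07 is within that limit.
(3) due by 2014-06-26 + 43 days = 2014-08-08; 2014-08-01 is within that limit.
(4) due by 2014-08-01 + 17 days = 2014-08-18; 2014-08-04 is within that limit.
(5) permitted from 2014-09-08 + 30 days = 2014-10-08 onward; done 2014-10-14, after the minimum wait.
(6) the permitted window runs from 2014-11-17 + 21 = 2014-12-08 to 2014-11-17 + 30 = 2014-12-17; 2014-12-14 falls inside that range.

Yes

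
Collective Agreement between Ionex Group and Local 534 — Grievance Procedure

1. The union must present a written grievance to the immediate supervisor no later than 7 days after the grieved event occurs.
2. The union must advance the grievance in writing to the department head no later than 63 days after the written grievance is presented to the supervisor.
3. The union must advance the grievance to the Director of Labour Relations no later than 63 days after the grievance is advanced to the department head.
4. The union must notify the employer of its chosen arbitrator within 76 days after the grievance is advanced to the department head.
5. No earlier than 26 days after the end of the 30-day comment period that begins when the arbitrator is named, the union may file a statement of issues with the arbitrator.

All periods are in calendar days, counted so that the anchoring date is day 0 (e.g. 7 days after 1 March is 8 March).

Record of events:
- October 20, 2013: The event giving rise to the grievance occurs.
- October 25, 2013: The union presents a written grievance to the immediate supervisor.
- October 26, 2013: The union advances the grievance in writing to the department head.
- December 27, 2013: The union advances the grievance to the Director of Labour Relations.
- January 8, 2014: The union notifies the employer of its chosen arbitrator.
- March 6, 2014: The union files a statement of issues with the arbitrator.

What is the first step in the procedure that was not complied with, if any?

None — every step was satisfied

Step 1: 7 days after October 20, 2013 (when the grieved event occurs) is October 27, 2013; done October 25, 2013 — timely.
Step 2: 63 days after October 25, 2013 (when the written grievance is presented to the supervisor) is December 27, 2013; completed October 26, 2013, before the deadline.
Step 3: 63 days after October 26, 2013 (when the grievance is advanced to the department head) is December 28, 2013; December 27, 2013 is within that limit.
Step 4: 76 days after October 26, 2013 (when the grievance is advanced to the department head) is January 10, 2014; done January 8, 2014 — timely.
Step 5: the earliest permitted date is 26 days after February 7, 2014 (end of the 30-day comment period, which began when the arbitrator is named on January 8, 2014), i.e. March 5, 2014; March 6, 2014 is on or after that date.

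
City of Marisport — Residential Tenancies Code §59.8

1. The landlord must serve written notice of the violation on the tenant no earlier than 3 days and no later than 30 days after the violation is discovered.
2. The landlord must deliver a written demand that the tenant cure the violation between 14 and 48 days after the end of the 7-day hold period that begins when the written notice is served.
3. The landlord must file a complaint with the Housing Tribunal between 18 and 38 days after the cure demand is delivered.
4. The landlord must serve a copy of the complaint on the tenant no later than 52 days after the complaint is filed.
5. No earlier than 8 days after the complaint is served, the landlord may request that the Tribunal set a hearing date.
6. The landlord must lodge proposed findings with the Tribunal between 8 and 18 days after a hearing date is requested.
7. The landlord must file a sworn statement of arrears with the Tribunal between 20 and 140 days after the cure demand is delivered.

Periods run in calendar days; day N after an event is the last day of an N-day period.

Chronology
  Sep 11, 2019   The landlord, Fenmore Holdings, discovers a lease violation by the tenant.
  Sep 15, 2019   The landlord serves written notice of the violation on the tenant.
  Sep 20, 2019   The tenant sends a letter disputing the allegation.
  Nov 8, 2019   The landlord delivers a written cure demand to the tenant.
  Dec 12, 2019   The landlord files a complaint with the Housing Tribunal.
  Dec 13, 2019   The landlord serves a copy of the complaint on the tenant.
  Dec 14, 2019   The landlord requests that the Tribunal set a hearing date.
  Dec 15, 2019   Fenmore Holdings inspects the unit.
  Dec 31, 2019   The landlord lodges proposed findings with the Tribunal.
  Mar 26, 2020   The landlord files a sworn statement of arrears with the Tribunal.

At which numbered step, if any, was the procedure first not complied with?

(1) the permitted window runs from Sep 11, 2019 + 3 = Sep 14, 2019 to Sep 11, 2019 + 30 = Oct 11, 2019; Sep 15, 2019 falls inside that range.
(2) the permitted window runs from Sep 22, 2019 + 14 = Oct 6, 2019 to Sep 22, 2019 + 48 = Nov 9, 2019; Nov 8, 2019 falls inside that range.
(3) the permitted window runs from Nov 8, 2019 + 18 = Nov 26, 2019 to Nov 8, 2019 + 38 = Dec 16, 2019; done Dec 12, 2019, which is between those dates.
(4) due by Dec 12, 2019 + 52 days = Feb 2, 2020; done Dec 13, 2019 — timely.
(5) permitted from Dec 13, 2019 + 8 days = Dec 21, 2019 onward; done Dec 14, 2019 — 7 days too early.
No need to go further; step 5 was not satisfied.

Step 5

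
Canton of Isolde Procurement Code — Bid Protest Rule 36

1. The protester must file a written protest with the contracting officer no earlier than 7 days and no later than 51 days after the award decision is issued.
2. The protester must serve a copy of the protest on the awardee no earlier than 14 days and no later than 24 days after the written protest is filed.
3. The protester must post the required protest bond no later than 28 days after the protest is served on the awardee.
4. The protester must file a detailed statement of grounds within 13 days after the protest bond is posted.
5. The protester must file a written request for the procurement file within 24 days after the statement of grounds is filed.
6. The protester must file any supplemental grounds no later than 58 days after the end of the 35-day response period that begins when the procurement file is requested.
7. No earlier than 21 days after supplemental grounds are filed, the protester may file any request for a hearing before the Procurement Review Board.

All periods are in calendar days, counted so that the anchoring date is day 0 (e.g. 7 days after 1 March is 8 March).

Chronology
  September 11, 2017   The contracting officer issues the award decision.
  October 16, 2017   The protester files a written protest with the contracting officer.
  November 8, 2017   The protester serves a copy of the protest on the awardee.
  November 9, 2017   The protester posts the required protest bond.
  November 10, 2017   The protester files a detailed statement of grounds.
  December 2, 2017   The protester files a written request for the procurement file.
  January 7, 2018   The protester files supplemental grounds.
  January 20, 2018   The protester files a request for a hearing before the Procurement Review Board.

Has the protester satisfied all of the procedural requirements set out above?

No

Step 1 — 7 and 51 days from September 11, 2017 (when the award decision is issued) are September 18, 2017 and November 1, 2017 respectively; done October 16, 2017 — within the window.
Step 2 — 14 and 24 days from October 16, 2017 (when the written protest is filed) are October 30, 2017 and November 9, 2017 respectively; November 8, 2017 falls inside that range.
Step 3 — counting 28 days from November 8, 2017 (when the protest is served on the awardee) gives a deadline of December 6, 2017; done November 9, 2017 — timely.
Step 4 — counting 13 days from November 9, 2017 (when the protest bond is posted) gives a deadline of November 22, 2017; November 10, 2017 is within that limit.
Step 5 — counting 24 days from November 10, 2017 (when the statement of grounds is filed) gives a deadline of December 4, 2017; done December 2, 2017 — timely.
Step 6 — counting 58 days from January 6, 2018 (end of the 35-day response period, which began when the procurement file is requested on December 2, 2017) gives a deadline of March 5, 2018; done January 7, 2018 — timely.
Step 7 — must wait 21 days from January 7, 2018 (when supplemental grounds are filed), so not before January 28, 2018; done January 20, 2018 — 8 days too early.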